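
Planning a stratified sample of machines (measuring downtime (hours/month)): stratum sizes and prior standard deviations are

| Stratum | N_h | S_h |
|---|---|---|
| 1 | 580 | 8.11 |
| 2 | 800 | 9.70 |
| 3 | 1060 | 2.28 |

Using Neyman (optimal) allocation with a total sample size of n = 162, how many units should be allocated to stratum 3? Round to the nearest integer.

Neyman allocation: n_h = n · N_h S_h / Σ N_i S_i, with n = 162.
  stratum 1: N_h·S_h = 580·8.11 = 4703.80
  stratum 2: N_h·S_h = 800·9.70 = 7760.00
  stratum 3: N_h·S_h = 1060·2.28 = 2416.80
Σ N_h S_h = 14880.60
n for stratum 3 = 162·2416.80/14880.60 = 26.311 → 26

26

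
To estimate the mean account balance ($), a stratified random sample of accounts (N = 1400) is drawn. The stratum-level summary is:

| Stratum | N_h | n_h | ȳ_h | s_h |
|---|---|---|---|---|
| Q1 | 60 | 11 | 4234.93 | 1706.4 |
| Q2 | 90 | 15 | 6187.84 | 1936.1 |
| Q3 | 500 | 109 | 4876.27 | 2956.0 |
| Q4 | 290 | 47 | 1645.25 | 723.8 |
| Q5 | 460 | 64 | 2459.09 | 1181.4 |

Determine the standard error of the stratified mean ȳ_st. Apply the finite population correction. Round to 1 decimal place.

V̂(ȳ_st) = Σ W_h² (1 − n_h/N_h) s_h²/n_h, with W_h = N_h/N and N = 1400:
  stratum Q1: (60/1400)²·(1 − 11/60)·1706.4²/11 = 397.064
  stratum Q2: (90/1400)²·(1 − 15/90)·1936.1²/15 = 860.621
  stratum Q3: (500/1400)²·(1 − 109/500)·2956.0²/109 = 7996
  stratum Q4: (290/1400)²·(1 − 47/290)·723.8²/47 = 400.763
  stratum Q5: (460/1400)²·(1 − 64/460)·1181.4²/64 = 2026.8
V̂(ȳ_st) = 11681.3
SE(ȳ_st) = √11681.3 = 108.08

SE(ȳ_st) ≈ 108.1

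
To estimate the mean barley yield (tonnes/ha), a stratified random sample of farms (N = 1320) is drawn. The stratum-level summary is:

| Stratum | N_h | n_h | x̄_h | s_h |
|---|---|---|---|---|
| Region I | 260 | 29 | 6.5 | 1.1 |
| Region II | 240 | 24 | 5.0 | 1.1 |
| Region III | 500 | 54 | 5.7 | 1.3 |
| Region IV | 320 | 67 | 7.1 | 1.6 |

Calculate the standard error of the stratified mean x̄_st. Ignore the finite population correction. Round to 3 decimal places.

SE(x̄_st) ≈ 0.100

V̂(x̄_st) = Σ W_h² s_h²/n_h, with W_h = N_h/N and N = 1320:
  stratum Region I: (260/1320)²·1.1²/29 = 0.00161877
  stratum Region II: (240/1320)²·1.1²/24 = 0.00166667
  stratum Region III: (500/1320)²·1.3²/54 = 0.0044904
  stratum Region IV: (320/1320)²·1.6²/67 = 0.00224552
V̂(x̄_st) = 0.0100214
SE(x̄_st) = √0.0100214 = 0.100107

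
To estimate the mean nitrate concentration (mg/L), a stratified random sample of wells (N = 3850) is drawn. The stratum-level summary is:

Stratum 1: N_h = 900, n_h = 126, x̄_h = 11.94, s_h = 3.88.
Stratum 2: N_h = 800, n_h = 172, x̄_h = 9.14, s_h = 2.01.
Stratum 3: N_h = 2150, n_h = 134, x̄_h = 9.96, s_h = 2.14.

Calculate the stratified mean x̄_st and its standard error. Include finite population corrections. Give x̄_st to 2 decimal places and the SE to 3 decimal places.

x̄_st ≈ 10.25, SE ≈ 0.128

x̄_st = Σ W_h x̄_h = (900·11.94 + 800·9.14 + 2150·9.96)/3850 = 10.25247
V̂(x̄_st) = Σ W_h² (1 − n_h/N_h) s_h²/n_h, with W_h = N_h/N and N = 3850:
  stratum 1: (900/3850)²·(1 − 126/900)·3.88²/126 = 0.00561507
  stratum 2: (800/3850)²·(1 − 172/800)·2.01²/172 = 0.000796144
  stratum 3: (2150/3850)²·(1 − 134/2150)·2.14²/134 = 0.00999379
V̂(x̄_st) = 0.016405
SE(x̄_st) = √0.016405 = 0.128082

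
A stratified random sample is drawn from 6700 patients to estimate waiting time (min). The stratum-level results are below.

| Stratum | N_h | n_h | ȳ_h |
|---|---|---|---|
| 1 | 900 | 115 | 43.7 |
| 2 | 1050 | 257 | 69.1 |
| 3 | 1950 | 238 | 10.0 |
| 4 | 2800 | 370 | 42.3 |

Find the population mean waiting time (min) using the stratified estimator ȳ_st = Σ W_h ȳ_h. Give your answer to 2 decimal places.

ȳ_st ≈ 37.29

N = Σ N_h = 6700. Stratum weights W_h = N_h/N.
ȳ_st = (900·43.7 + 1050·69.1 + 1950·10.0 + 2800·42.3) / 6700 = 37.2873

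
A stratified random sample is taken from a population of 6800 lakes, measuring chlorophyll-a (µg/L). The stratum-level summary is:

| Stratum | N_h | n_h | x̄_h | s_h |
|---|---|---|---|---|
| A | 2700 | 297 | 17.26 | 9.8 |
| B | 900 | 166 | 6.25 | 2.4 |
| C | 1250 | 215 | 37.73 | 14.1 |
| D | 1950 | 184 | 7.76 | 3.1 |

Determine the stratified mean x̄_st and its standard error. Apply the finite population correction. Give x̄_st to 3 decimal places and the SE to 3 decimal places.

x̄_st = Σ W_h x̄_h = (2700·17.26 + 900·6.25 + 1250·37.73 + 1950·7.76)/6800 = 16.84140
V̂(x̄_st) = Σ W_h² (1 − n_h/N_h) s_h²/n_h, with W_h = N_h/N and N = 6800:
  stratum A: (2700/6800)²·(1 − 297/2700)·9.8²/297 = 0.0453728
  stratum B: (900/6800)²·(1 − 166/900)·2.4²/166 = 0.000495719
  stratum C: (1250/6800)²·(1 − 215/1250)·14.1²/215 = 0.0258721
  stratum D: (1950/6800)²·(1 − 184/1950)·3.1²/184 = 0.00388967
V̂(x̄_st) = 0.0756303
SE(x̄_st) = √0.0756303 = 0.27501

x̄_st ≈ 16.841, SE ≈ 0.275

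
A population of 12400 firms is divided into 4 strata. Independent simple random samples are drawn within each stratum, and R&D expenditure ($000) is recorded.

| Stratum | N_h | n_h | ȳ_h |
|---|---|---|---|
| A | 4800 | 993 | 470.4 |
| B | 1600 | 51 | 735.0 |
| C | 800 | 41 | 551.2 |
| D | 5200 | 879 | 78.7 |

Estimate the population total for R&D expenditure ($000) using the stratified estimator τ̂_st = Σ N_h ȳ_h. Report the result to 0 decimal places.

τ̂_st = Σ N_h ȳ_h = 4800·470.4 + 1600·735.0 + 800·551.2 + 5200·78.7 = 4284120

τ̂_st ≈ 4284120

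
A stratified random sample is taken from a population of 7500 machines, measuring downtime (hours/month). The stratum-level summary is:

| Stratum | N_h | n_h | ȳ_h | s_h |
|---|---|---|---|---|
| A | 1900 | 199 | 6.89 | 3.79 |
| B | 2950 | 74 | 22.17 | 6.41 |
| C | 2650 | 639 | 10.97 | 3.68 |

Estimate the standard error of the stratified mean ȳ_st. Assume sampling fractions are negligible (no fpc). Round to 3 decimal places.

SE(ȳ_st) ≈ 0.305

V̂(ȳ_st) = Σ W_h² s_h²/n_h, with W_h = N_h/N and N = 7500:
  stratum A: (1900/7500)²·3.79²/199 = 0.00463244
  stratum B: (2950/7500)²·6.41²/74 = 0.0859025
  stratum C: (2650/7500)²·3.68²/639 = 0.00264584
V̂(ȳ_st) = 0.0931808
SE(ȳ_st) = √0.0931808 = 0.305255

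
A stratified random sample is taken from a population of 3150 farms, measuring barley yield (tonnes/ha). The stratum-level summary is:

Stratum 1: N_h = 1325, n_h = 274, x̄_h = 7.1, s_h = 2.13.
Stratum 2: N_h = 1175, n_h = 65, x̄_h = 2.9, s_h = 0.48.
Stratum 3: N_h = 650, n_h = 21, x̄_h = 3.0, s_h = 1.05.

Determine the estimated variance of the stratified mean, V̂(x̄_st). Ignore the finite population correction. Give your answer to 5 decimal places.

V̂(x̄_st) ≈ 0.00566

V̂(x̄_st) = Σ W_h² s_h²/n_h, with W_h = N_h/N and N = 3150:
  stratum 1: (1325/3150)²·2.13²/274 = 0.00292967
  stratum 2: (1175/3150)²·0.48²/65 = 0.000493201
  stratum 3: (650/3150)²·1.05²/21 = 0.00223545
V̂(x̄_st) = 0.00565832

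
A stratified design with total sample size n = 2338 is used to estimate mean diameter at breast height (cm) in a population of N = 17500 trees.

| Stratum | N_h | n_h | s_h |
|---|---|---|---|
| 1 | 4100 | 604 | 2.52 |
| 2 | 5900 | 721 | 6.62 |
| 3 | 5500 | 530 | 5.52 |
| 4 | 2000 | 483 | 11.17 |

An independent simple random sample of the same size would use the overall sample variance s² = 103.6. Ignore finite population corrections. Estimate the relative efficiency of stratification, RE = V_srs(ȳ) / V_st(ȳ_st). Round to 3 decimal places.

V̂(ȳ_st) = Σ W_h² s_h²/n_h, with W_h = N_h/N and N = 17500:
  stratum 1: (4100/17500)²·2.52²/604 = 0.000577106
  stratum 2: (5900/17500)²·6.62²/721 = 0.0069089
  stratum 3: (5500/17500)²·5.52²/530 = 0.00567873
  stratum 4: (2000/17500)²·11.17²/483 = 0.00337398
V_st = 0.0165387
V_srs = s²/n = 103.6/2338 = 0.0443114
Relative efficiency = V_srs / V_st = 0.0443114/0.0165387 = 2.6793

RE ≈ 2.679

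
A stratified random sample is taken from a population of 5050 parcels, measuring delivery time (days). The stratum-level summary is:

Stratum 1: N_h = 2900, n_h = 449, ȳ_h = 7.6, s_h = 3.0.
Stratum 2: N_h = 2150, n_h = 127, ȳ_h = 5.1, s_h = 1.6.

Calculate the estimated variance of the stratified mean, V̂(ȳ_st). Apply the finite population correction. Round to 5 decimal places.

V̂(ȳ_st) = Σ W_h² (1 − n_h/N_h) s_h²/n_h, with W_h = N_h/N and N = 5050:
  stratum 1: (2900/5050)²·(1 − 449/2900)·3.0²/449 = 0.00558669
  stratum 2: (2150/5050)²·(1 − 127/2150)·1.6²/127 = 0.00343786
V̂(ȳ_st) = 0.00902455

V̂(ȳ_st) ≈ 0.00902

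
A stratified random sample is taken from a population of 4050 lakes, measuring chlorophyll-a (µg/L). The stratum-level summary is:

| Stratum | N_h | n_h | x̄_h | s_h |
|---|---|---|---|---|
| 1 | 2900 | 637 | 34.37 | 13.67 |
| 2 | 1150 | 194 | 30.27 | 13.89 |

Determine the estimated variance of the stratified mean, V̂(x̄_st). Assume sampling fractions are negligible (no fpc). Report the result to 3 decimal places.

V̂(x̄_st) ≈ 0.231

V̂(x̄_st) = Σ W_h² s_h²/n_h, with W_h = N_h/N and N = 4050:
  stratum 1: (2900/4050)²·13.67²/637 = 0.150412
  stratum 2: (1150/4050)²·13.89²/194 = 0.0801841
V̂(x̄_st) = 0.230596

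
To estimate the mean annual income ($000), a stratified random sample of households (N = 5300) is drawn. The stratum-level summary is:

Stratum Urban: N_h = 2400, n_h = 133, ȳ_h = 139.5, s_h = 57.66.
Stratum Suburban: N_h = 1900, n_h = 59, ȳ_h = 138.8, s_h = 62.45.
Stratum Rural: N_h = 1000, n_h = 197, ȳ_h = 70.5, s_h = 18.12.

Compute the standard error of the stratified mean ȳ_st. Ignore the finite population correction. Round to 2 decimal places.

V̂(ȳ_st) = Σ W_h² s_h²/n_h, with W_h = N_h/N and N = 5300:
  stratum Urban: (2400/5300)²·57.66²/133 = 5.12588
  stratum Suburban: (1900/5300)²·62.45²/59 = 8.4951
  stratum Rural: (1000/5300)²·18.12²/197 = 0.0593333
V̂(ȳ_st) = 13.6803
SE(ȳ_st) = √13.6803 = 3.69869

SE(ȳ_st) ≈ 3.70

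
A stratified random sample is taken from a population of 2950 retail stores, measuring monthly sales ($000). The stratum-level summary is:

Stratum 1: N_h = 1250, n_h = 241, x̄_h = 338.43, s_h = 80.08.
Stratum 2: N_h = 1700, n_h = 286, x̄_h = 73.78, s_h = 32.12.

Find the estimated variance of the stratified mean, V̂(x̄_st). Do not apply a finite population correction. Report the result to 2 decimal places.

V̂(x̄_st) = Σ W_h² s_h²/n_h, with W_h = N_h/N and N = 2950:
  stratum 1: (1250/2950)²·80.08²/241 = 4.77757
  stratum 2: (1700/2950)²·32.12²/286 = 1.19795
V̂(x̄_st) = 5.97552

V̂(x̄_st) ≈ 5.98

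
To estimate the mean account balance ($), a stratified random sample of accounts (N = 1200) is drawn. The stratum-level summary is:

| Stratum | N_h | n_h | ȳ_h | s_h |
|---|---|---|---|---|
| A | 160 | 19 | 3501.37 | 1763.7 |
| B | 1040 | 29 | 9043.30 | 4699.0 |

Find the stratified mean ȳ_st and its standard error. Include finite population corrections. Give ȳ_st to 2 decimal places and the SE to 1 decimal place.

ȳ_st ≈ 8304.38, SE ≈ 747.3

ȳ_st = Σ W_h ȳ_h = (160·3501.37 + 1040·9043.30)/1200 = 8304.37600
V̂(ȳ_st) = Σ W_h² (1 − n_h/N_h) s_h²/n_h, with W_h = N_h/N and N = 1200:
  stratum A: (160/1200)²·(1 − 19/160)·1763.7²/19 = 2564.91
  stratum B: (1040/1200)²·(1 − 29/1040)·4699.0²/29 = 555949
V̂(ȳ_st) = 558514
SE(ȳ_st) = √558514 = 747.338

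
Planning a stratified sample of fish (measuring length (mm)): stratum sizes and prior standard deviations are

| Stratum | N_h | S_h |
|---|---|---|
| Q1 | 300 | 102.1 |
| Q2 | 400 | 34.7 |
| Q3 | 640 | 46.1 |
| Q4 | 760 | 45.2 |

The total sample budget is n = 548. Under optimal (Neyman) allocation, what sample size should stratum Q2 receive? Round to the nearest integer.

70

Neyman allocation: n_h = n · N_h S_h / Σ N_i S_i, with n = 548.
  stratum Q1: N_h·S_h = 300·102.1 = 30630.00
  stratum Q2: N_h·S_h = 400·34.7 = 13880.00
  stratum Q3: N_h·S_h = 640·46.1 = 29504.00
  stratum Q4: N_h·S_h = 760·45.2 = 34352.00
Σ N_h S_h = 108366.00
n for stratum Q2 = 548·13880.00/108366.00 = 70.190 → 70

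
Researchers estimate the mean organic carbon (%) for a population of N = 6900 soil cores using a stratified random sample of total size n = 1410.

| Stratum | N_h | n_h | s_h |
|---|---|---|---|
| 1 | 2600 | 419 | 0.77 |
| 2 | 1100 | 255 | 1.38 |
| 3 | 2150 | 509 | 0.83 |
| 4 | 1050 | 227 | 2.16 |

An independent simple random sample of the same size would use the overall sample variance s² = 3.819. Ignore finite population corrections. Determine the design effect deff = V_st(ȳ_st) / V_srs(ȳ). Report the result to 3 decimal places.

V̂(ȳ_st) = Σ W_h² s_h²/n_h, with W_h = N_h/N and N = 6900:
  stratum 1: (2600/6900)²·0.77²/419 = 0.000200917
  stratum 2: (1100/6900)²·1.38²/255 = 0.000189804
  stratum 3: (2150/6900)²·0.83²/509 = 0.000131407
  stratum 4: (1050/6900)²·2.16²/227 = 0.000475951
V_st = 0.000998078
V_srs = s²/n = 3.819/1410 = 0.00270851
deff = V_st / V_srs = 0.000998078/0.00270851 = 0.3685

deff ≈ 0.368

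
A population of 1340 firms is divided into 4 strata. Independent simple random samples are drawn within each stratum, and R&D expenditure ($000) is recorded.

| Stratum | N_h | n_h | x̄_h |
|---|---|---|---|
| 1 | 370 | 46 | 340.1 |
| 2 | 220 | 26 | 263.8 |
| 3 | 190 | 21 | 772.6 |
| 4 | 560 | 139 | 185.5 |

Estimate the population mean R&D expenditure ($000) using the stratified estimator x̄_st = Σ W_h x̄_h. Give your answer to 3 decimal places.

x̄_st ≈ 324.289

N = Σ N_h = 1340. Stratum weights W_h = N_h/N.
x̄_st = (370·340.1 + 220·263.8 + 190·772.6 + 560·185.5) / 1340 = 324.28881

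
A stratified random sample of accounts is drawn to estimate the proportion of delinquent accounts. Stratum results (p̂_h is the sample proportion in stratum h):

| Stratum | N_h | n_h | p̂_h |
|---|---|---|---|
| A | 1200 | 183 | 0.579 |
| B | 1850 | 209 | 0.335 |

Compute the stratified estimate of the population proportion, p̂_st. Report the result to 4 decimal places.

N = 3050; stratum weights W_h = N_h/N.
p̂_st = Σ W_h p̂_h = (1200·0.579 + 1850·0.335)/3050 = 0.43100

p̂_st ≈ 0.4310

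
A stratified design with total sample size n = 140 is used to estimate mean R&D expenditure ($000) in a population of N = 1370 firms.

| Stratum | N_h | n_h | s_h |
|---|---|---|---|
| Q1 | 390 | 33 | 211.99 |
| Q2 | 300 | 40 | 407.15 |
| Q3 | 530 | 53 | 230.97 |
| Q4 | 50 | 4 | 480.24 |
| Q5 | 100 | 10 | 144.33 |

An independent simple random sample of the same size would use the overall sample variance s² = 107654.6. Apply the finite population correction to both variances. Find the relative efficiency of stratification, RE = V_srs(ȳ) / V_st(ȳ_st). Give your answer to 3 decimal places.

V̂(ȳ_st) = Σ W_h² (1 − n_h/N_h) s_h²/n_h, with W_h = N_h/N and N = 1370:
  stratum Q1: (390/1370)²·(1 − 33/390)·211.99²/33 = 101.02
  stratum Q2: (300/1370)²·(1 − 40/300)·407.15²/40 = 172.227
  stratum Q3: (530/1370)²·(1 − 53/530)·230.97²/53 = 135.578
  stratum Q4: (50/1370)²·(1 − 4/50)·480.24²/4 = 70.6551
  stratum Q5: (100/1370)²·(1 − 10/100)·144.33²/10 = 9.98883
V_st = 489.469
V_srs = (1 − 140/1370)·107654.6/140 = 690.381
Relative efficiency = V_srs / V_st = 690.381/489.469 = 1.4105

RE ≈ 1.410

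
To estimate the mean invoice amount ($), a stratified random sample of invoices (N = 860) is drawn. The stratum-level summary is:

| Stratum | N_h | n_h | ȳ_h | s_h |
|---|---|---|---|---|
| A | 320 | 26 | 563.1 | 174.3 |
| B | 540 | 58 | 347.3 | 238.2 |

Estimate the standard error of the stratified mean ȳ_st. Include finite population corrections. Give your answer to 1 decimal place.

SE(ȳ_st) ≈ 22.2

V̂(ȳ_st) = Σ W_h² (1 − n_h/N_h) s_h²/n_h, with W_h = N_h/N and N = 860:
  stratum A: (320/860)²·(1 − 26/320)·174.3²/26 = 148.635
  stratum B: (540/860)²·(1 − 58/540)·238.2²/58 = 344.27
V̂(ȳ_st) = 492.905
SE(ȳ_st) = √492.905 = 22.2015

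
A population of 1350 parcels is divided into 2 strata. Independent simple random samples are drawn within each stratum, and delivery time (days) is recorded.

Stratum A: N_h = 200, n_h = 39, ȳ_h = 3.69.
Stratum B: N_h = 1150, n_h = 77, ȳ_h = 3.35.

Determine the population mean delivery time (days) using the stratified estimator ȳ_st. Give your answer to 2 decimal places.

ȳ_st ≈ 3.40

N = Σ N_h = 1350. Stratum weights W_h = N_h/N.
ȳ_st = (200·3.69 + 1150·3.35) / 1350 = 3.4004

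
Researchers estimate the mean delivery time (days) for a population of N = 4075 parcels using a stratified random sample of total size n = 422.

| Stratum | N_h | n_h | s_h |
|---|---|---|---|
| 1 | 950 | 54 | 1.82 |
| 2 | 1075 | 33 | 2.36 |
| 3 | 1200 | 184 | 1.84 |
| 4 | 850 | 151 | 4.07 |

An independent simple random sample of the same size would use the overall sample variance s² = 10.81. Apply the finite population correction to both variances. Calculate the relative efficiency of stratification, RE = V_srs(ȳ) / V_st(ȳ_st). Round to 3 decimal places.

V̂(ȳ_st) = Σ W_h² (1 − n_h/N_h) s_h²/n_h, with W_h = N_h/N and N = 4075:
  stratum 1: (950/4075)²·(1 − 54/950)·1.82²/54 = 0.00314431
  stratum 2: (1075/4075)²·(1 − 33/1075)·2.36²/33 = 0.0113849
  stratum 3: (1200/4075)²·(1 − 184/1200)·1.84²/184 = 0.00135094
  stratum 4: (850/4075)²·(1 − 151/850)·4.07²/151 = 0.00392512
V_st = 0.0198053
V_srs = (1 − 422/4075)·10.81/422 = 0.0229634
Relative efficiency = V_srs / V_st = 0.0229634/0.0198053 = 1.1595

RE ≈ 1.159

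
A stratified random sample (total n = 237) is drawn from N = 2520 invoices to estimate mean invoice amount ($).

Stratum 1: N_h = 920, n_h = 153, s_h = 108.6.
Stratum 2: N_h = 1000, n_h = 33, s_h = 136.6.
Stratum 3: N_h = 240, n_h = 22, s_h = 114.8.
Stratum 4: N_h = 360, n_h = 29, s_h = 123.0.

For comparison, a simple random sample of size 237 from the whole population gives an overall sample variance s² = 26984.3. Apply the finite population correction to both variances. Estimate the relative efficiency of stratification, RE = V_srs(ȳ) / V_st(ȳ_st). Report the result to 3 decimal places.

RE ≈ 0.943

V̂(ȳ_st) = Σ W_h² (1 − n_h/N_h) s_h²/n_h, with W_h = N_h/N and N = 2520:
  stratum 1: (920/2520)²·(1 − 153/920)·108.6²/153 = 8.56545
  stratum 2: (1000/2520)²·(1 − 33/1000)·136.6²/33 = 86.1019
  stratum 3: (240/2520)²·(1 − 22/240)·114.8²/22 = 4.93546
  stratum 4: (360/2520)²·(1 − 29/360)·123.0²/29 = 9.78907
V_st = 109.392
V_srs = (1 − 237/2520)·26984.3/237 = 103.15
Relative efficiency = V_srs / V_st = 103.15/109.392 = 0.9429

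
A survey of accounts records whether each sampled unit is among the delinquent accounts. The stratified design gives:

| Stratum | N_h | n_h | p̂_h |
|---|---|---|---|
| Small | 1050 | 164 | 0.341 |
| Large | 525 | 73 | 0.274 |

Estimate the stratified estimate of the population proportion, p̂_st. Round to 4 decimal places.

N = 1575; stratum weights W_h = N_h/N.
p̂_st = Σ W_h p̂_h = (1050·0.341 + 525·0.274)/1575 = 0.31867

p̂_st ≈ 0.3187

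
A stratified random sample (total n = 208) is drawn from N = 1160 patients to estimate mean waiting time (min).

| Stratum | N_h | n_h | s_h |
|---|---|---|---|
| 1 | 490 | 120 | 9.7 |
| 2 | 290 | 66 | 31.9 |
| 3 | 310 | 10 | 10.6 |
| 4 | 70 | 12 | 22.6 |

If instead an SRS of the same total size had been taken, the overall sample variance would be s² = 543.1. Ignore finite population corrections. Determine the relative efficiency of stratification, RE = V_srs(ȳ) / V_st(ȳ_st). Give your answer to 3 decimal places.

RE ≈ 1.267

V̂(ȳ_st) = Σ W_h² s_h²/n_h, with W_h = N_h/N and N = 1160:
  stratum 1: (490/1160)²·9.7²/120 = 0.139907
  stratum 2: (290/1160)²·31.9²/66 = 0.963646
  stratum 3: (310/1160)²·10.6²/10 = 0.802452
  stratum 4: (70/1160)²·22.6²/12 = 0.154994
V_st = 2.061
V_srs = s²/n = 543.1/208 = 2.61106
Relative efficiency = V_srs / V_st = 2.61106/2.061 = 1.2669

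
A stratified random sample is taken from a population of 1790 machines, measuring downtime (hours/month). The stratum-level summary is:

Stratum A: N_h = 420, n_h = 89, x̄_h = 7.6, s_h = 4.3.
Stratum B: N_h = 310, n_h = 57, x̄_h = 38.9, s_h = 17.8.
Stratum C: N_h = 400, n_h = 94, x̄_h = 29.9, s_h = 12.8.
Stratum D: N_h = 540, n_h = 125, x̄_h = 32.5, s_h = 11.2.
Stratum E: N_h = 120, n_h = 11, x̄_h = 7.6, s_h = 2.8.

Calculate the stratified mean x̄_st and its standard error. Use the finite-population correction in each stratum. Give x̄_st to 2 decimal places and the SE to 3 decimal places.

x̄_st ≈ 25.52, SE ≈ 0.534

x̄_st = Σ W_h x̄_h = (420·7.6 + 310·38.9 + 400·29.9 + 540·32.5 + 120·7.6)/1790 = 25.51564
V̂(x̄_st) = Σ W_h² (1 − n_h/N_h) s_h²/n_h, with W_h = N_h/N and N = 1790:
  stratum A: (420/1790)²·(1 − 89/420)·4.3²/89 = 0.00901401
  stratum B: (310/1790)²·(1 − 57/310)·17.8²/57 = 0.136063
  stratum C: (400/1790)²·(1 − 94/400)·12.8²/94 = 0.0665836
  stratum D: (540/1790)²·(1 − 125/540)·11.2²/125 = 0.0701878
  stratum E: (120/1790)²·(1 − 11/120)·2.8²/11 = 0.00290954
V̂(x̄_st) = 0.284758
SE(x̄_st) = √0.284758 = 0.533628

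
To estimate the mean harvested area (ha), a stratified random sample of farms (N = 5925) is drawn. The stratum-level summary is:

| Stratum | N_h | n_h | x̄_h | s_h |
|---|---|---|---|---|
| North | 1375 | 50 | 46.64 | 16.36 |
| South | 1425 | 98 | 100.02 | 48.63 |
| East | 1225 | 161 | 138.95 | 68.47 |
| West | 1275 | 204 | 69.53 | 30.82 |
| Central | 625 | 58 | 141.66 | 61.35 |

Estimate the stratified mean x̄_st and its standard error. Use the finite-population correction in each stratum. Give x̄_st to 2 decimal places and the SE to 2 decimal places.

x̄_st ≈ 93.51, SE ≈ 1.87

x̄_st = Σ W_h x̄_h = (1375·46.64 + 1425·100.02 + 1225·138.95 + 1275·69.53 + 625·141.66)/5925 = 93.51232
V̂(x̄_st) = Σ W_h² (1 − n_h/N_h) s_h²/n_h, with W_h = N_h/N and N = 5925:
  stratum North: (1375/5925)²·(1 − 50/1375)·16.36²/50 = 0.277804
  stratum South: (1425/5925)²·(1 − 98/1425)·48.63²/98 = 1.29984
  stratum East: (1225/5925)²·(1 − 161/1225)·68.47²/161 = 1.08112
  stratum West: (1275/5925)²·(1 − 204/1275)·30.82²/204 = 0.181117
  stratum Central: (625/5925)²·(1 − 58/625)·61.35²/58 = 0.65507
V̂(x̄_st) = 3.49496
SE(x̄_st) = √3.49496 = 1.86948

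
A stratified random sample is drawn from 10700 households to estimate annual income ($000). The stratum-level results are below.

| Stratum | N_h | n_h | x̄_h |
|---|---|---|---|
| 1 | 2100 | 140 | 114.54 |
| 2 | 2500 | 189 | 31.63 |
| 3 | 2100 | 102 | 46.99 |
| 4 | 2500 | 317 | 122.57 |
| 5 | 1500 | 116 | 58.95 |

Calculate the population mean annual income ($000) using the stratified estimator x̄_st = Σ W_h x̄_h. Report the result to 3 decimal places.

N = Σ N_h = 10700. Stratum weights W_h = N_h/N.
x̄_st = (2100·114.54 + 2500·31.63 + 2100·46.99 + 2500·122.57 + 1500·58.95) / 10700 = 75.99421

x̄_st ≈ 75.994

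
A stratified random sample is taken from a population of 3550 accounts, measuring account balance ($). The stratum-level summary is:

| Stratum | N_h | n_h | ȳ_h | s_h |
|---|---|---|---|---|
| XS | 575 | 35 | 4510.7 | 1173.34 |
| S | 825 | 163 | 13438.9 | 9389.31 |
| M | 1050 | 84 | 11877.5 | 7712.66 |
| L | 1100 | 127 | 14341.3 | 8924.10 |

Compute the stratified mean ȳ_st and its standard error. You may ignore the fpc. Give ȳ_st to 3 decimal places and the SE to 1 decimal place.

ȳ_st ≈ 11810.577, SE ≈ 390.4

ȳ_st = Σ W_h ȳ_h = (575·4510.7 + 825·13438.9 + 1050·11877.5 + 1100·14341.3)/3550 = 11810.57746
V̂(ȳ_st) = Σ W_h² s_h²/n_h, with W_h = N_h/N and N = 3550:
  stratum XS: (575/3550)²·1173.34²/35 = 1031.95
  stratum S: (825/3550)²·9389.31²/163 = 29210
  stratum M: (1050/3550)²·7712.66²/84 = 61951.4
  stratum L: (1100/3550)²·8924.10²/127 = 60207.9
V̂(ȳ_st) = 152401
SE(ȳ_st) = √152401 = 390.386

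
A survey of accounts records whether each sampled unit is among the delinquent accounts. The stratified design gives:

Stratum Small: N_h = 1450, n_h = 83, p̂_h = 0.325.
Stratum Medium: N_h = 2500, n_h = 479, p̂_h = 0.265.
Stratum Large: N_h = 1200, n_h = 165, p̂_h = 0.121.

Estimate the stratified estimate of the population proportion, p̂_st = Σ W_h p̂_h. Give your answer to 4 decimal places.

N = 5150; stratum weights W_h = N_h/N.
p̂_st = Σ W_h p̂_h = (1450·0.325 + 2500·0.265 + 1200·0.121)/5150 = 0.24834

p̂_st ≈ 0.2483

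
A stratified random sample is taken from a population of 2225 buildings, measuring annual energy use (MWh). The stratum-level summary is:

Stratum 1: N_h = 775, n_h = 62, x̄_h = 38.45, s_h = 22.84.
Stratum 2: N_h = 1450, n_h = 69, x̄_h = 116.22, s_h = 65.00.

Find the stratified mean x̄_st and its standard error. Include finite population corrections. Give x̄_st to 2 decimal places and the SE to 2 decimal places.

x̄_st = Σ W_h x̄_h = (775·38.45 + 1450·116.22)/2225 = 89.13157
V̂(x̄_st) = Σ W_h² (1 − n_h/N_h) s_h²/n_h, with W_h = N_h/N and N = 2225:
  stratum 1: (775/2225)²·(1 − 62/775)·22.84²/62 = 0.939143
  stratum 2: (1450/2225)²·(1 − 69/1450)·65.00²/69 = 24.7673
V̂(x̄_st) = 25.7065
SE(x̄_st) = √25.7065 = 5.07016

x̄_st ≈ 89.13, SE ≈ 5.07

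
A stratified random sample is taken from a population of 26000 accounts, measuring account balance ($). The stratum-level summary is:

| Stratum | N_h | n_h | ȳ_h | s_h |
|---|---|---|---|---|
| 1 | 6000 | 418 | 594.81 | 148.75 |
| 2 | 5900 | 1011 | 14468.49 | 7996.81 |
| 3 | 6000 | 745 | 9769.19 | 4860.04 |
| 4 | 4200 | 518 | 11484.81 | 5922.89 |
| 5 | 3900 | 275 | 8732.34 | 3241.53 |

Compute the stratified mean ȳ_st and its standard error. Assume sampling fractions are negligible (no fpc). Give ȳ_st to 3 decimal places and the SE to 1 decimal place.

ȳ_st = Σ W_h ȳ_h = (6000·594.81 + 5900·14468.49 + 6000·9769.19 + 4200·11484.81 + 3900·8732.34)/26000 = 8840.01612
V̂(ȳ_st) = Σ W_h² s_h²/n_h, with W_h = N_h/N and N = 26000:
  stratum 1: (6000/26000)²·148.75²/418 = 2.81899
  stratum 2: (5900/26000)²·7996.81²/1011 = 3257.16
  stratum 3: (6000/26000)²·4860.04²/745 = 1688.42
  stratum 4: (4200/26000)²·5922.89²/518 = 1767.22
  stratum 5: (3900/26000)²·3241.53²/275 = 859.706
V̂(ȳ_st) = 7575.32
SE(ȳ_st) = √7575.32 = 87.0363

ȳ_st ≈ 8840.016, SE ≈ 87.0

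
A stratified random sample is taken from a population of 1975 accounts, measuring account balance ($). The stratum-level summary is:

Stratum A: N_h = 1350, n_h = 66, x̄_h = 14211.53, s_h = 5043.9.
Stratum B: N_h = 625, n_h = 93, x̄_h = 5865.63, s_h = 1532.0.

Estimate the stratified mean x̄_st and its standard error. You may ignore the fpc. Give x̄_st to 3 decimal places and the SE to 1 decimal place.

x̄_st ≈ 11570.422, SE ≈ 427.4

x̄_st = Σ W_h x̄_h = (1350·14211.53 + 625·5865.63)/1975 = 11570.42241
V̂(x̄_st) = Σ W_h² s_h²/n_h, with W_h = N_h/N and N = 1975:
  stratum A: (1350/1975)²·5043.9²/66 = 180104
  stratum B: (625/1975)²·1532.0²/93 = 2527.32
V̂(x̄_st) = 182631
SE(x̄_st) = √182631 = 427.353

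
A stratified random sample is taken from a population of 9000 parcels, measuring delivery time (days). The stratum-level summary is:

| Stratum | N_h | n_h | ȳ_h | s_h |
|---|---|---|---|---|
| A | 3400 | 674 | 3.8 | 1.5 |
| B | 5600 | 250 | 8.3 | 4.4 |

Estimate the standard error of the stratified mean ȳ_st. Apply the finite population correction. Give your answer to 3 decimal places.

V̂(ȳ_st) = Σ W_h² (1 − n_h/N_h) s_h²/n_h, with W_h = N_h/N and N = 9000:
  stratum A: (3400/9000)²·(1 − 674/3400)·1.5²/674 = 0.000381982
  stratum B: (5600/9000)²·(1 − 250/5600)·4.4²/250 = 0.0286432
V̂(ȳ_st) = 0.0290252
SE(ȳ_st) = √0.0290252 = 0.170368

SE(ȳ_st) ≈ 0.170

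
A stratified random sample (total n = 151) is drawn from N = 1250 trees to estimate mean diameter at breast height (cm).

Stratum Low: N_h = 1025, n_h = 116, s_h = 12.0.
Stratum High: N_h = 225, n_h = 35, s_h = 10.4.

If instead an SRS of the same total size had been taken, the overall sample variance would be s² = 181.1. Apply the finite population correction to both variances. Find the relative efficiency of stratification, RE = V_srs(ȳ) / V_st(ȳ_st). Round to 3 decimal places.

V̂(ȳ_st) = Σ W_h² (1 − n_h/N_h) s_h²/n_h, with W_h = N_h/N and N = 1250:
  stratum Low: (1025/1250)²·(1 − 116/1025)·12.0²/116 = 0.740239
  stratum High: (225/1250)²·(1 − 35/225)·10.4²/35 = 0.0845502
V_st = 0.82479
V_srs = (1 − 151/1250)·181.1/151 = 1.05446
Relative efficiency = V_srs / V_st = 1.05446/0.82479 = 1.2785

RE ≈ 1.278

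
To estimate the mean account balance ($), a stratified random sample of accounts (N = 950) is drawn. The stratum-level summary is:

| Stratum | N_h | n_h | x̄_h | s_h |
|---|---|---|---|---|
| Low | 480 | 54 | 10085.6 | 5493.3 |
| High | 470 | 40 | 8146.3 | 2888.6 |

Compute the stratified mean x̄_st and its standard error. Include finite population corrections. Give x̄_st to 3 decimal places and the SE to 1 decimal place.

x̄_st = Σ W_h x̄_h = (480·10085.6 + 470·8146.3)/950 = 9126.15684
V̂(x̄_st) = Σ W_h² (1 − n_h/N_h) s_h²/n_h, with W_h = N_h/N and N = 950:
  stratum Low: (480/950)²·(1 − 54/480)·5493.3²/54 = 126612
  stratum High: (470/950)²·(1 − 40/470)·2888.6²/40 = 46712.6
V̂(x̄_st) = 173325
SE(x̄_st) = √173325 = 416.323

x̄_st ≈ 9126.157, SE ≈ 416.3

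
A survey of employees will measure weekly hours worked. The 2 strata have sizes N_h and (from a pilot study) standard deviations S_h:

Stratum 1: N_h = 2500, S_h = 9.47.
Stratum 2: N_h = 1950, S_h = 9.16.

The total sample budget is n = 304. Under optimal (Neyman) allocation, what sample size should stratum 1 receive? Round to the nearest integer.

173

Neyman allocation: n_h = n · N_h S_h / Σ N_i S_i, with n = 304.
  stratum 1: N_h·S_h = 2500·9.47 = 23675.00
  stratum 2: N_h·S_h = 1950·9.16 = 17862.00
Σ N_h S_h = 41537.00
n for stratum 1 = 304·23675.00/41537.00 = 173.272 → 173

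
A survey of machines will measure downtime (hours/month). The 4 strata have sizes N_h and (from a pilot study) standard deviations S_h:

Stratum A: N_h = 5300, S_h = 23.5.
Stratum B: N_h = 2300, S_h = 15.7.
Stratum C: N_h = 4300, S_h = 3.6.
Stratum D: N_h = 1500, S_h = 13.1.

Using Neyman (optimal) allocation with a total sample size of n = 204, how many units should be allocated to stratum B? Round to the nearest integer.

Neyman allocation: n_h = n · N_h S_h / Σ N_i S_i, with n = 204.
  stratum A: N_h·S_h = 5300·23.5 = 124550.00
  stratum B: N_h·S_h = 2300·15.7 = 36110.00
  stratum C: N_h·S_h = 4300·3.6 = 15480.00
  stratum D: N_h·S_h = 1500·13.1 = 19650.00
Σ N_h S_h = 195790.00
n for stratum B = 204·36110.00/195790.00 = 37.624 → 38

38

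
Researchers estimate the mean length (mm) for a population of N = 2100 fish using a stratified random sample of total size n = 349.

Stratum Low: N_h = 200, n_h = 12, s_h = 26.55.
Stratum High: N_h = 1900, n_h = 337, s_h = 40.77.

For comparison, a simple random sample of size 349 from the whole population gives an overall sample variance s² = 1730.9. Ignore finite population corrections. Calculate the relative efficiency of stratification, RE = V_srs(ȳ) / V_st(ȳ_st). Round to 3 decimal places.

RE ≈ 1.085

V̂(ȳ_st) = Σ W_h² s_h²/n_h, with W_h = N_h/N and N = 2100:
  stratum Low: (200/2100)²·26.55²/12 = 0.532806
  stratum High: (1900/2100)²·40.77²/337 = 4.03757
V_st = 4.57038
V_srs = s²/n = 1730.9/349 = 4.9596
Relative efficiency = V_srs / V_st = 4.9596/4.57038 = 1.0852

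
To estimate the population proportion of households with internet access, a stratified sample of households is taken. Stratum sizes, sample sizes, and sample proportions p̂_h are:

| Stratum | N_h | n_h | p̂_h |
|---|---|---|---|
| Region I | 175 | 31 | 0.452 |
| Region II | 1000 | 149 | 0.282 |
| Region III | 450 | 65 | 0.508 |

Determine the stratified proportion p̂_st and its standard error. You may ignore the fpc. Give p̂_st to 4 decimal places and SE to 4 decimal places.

N = 1625; stratum weights W_h = N_h/N.
p̂_st = Σ W_h p̂_h = (175·0.452 + 1000·0.282 + 450·0.508)/1625 = 0.36289
V̂(p̂_st) = Σ W_h² p̂_h(1−p̂_h)/(n_h−1):
  stratum Region I: (175/1625)²·0.452·0.548/30 = 9.57562e-05
  stratum Region II: (1000/1625)²·0.282·0.718/148 = 0.00051809
  stratum Region III: (450/1625)²·0.508·0.492/64 = 0.00029948
V̂(p̂_st) = 0.000913326; SE = √V̂ = 0.0302213

p̂_st ≈ 0.3629, SE ≈ 0.0302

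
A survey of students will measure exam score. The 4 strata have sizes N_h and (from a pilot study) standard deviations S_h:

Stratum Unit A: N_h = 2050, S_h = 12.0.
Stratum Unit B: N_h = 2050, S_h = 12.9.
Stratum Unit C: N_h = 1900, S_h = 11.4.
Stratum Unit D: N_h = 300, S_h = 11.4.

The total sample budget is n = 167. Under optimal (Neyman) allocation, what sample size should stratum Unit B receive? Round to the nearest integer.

58

Neyman allocation: n_h = n · N_h S_h / Σ N_i S_i, with n = 167.
  stratum Unit A: N_h·S_h = 2050·12.0 = 24600.00
  stratum Unit B: N_h·S_h = 2050·12.9 = 26445.00
  stratum Unit C: N_h·S_h = 1900·11.4 = 21660.00
  stratum Unit D: N_h·S_h = 300·11.4 = 3420.00
Σ N_h S_h = 76125.00
n for stratum Unit B = 167·26445.00/76125.00 = 58.014 → 58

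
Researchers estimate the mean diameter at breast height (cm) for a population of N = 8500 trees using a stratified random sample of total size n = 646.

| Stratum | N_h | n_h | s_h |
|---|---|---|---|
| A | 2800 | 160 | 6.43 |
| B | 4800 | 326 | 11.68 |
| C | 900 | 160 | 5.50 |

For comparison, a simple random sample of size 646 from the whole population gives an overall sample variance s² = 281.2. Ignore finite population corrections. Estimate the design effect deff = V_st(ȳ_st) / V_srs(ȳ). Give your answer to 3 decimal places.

deff ≈ 0.376

V̂(ȳ_st) = Σ W_h² s_h²/n_h, with W_h = N_h/N and N = 8500:
  stratum A: (2800/8500)²·6.43²/160 = 0.0280401
  stratum B: (4800/8500)²·11.68²/326 = 0.133448
  stratum C: (900/8500)²·5.50²/160 = 0.00211959
V_st = 0.163608
V_srs = s²/n = 281.2/646 = 0.435294
deff = V_st / V_srs = 0.163608/0.435294 = 0.3759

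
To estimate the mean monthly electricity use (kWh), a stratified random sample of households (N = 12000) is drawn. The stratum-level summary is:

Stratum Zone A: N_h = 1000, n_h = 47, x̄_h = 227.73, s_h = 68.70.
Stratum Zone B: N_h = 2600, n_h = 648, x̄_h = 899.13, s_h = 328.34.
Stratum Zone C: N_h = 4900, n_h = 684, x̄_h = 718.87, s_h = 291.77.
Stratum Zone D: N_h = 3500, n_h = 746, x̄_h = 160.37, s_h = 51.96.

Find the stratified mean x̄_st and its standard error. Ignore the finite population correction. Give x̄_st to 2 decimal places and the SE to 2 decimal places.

x̄_st ≈ 554.10, SE ≈ 5.44

x̄_st = Σ W_h x̄_h = (1000·227.73 + 2600·899.13 + 4900·718.87 + 3500·160.37)/12000 = 554.10217
V̂(x̄_st) = Σ W_h² s_h²/n_h, with W_h = N_h/N and N = 12000:
  stratum Zone A: (1000/12000)²·68.70²/47 = 0.697354
  stratum Zone B: (2600/12000)²·328.34²/648 = 7.8101
  stratum Zone C: (4900/12000)²·291.77²/684 = 20.7518
  stratum Zone D: (3500/12000)²·51.96²/746 = 0.307874
V̂(x̄_st) = 29.5671
SE(x̄_st) = √29.5671 = 5.43756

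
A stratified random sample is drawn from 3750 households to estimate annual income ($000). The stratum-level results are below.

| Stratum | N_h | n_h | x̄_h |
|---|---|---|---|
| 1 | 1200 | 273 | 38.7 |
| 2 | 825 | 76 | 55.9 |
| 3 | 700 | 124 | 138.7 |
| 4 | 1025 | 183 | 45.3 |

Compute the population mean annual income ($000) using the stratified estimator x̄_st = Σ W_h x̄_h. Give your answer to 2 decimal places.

N = Σ N_h = 3750. Stratum weights W_h = N_h/N.
x̄_st = (1200·38.7 + 825·55.9 + 700·138.7 + 1025·45.3) / 3750 = 62.9547

x̄_st ≈ 62.95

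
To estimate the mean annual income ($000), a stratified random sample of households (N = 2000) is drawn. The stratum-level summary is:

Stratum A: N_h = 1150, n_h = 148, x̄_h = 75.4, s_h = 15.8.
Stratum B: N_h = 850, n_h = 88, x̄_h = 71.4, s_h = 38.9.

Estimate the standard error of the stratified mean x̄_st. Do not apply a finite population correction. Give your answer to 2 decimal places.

V̂(x̄_st) = Σ W_h² s_h²/n_h, with W_h = N_h/N and N = 2000:
  stratum A: (1150/2000)²·15.8²/148 = 0.557684
  stratum B: (850/2000)²·38.9²/88 = 3.10595
V̂(x̄_st) = 3.66363
SE(x̄_st) = √3.66363 = 1.91406

SE(x̄_st) ≈ 1.91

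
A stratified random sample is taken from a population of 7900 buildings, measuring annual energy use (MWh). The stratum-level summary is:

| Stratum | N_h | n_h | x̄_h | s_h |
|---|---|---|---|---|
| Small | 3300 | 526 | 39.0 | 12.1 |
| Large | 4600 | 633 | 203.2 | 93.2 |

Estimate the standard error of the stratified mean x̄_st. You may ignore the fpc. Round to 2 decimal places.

V̂(x̄_st) = Σ W_h² s_h²/n_h, with W_h = N_h/N and N = 7900:
  stratum Small: (3300/7900)²·12.1²/526 = 0.0485689
  stratum Large: (4600/7900)²·93.2²/633 = 4.65253
V̂(x̄_st) = 4.7011
SE(x̄_st) = √4.7011 = 2.1682

SE(x̄_st) ≈ 2.17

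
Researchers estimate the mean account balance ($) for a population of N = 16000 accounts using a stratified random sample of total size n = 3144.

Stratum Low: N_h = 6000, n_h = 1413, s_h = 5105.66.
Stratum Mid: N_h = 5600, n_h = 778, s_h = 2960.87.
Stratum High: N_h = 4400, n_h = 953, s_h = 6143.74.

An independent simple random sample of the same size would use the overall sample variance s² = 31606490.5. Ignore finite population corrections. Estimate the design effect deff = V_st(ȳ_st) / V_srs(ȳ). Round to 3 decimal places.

deff ≈ 0.693

V̂(ȳ_st) = Σ W_h² s_h²/n_h, with W_h = N_h/N and N = 16000:
  stratum Low: (6000/16000)²·5105.66²/1413 = 2594.32
  stratum Mid: (5600/16000)²·2960.87²/778 = 1380.37
  stratum High: (4400/16000)²·6143.74²/953 = 2995.28
V_st = 6969.98
V_srs = s²/n = 31606490.5/3144 = 10053
deff = V_st / V_srs = 6969.98/10053 = 0.6933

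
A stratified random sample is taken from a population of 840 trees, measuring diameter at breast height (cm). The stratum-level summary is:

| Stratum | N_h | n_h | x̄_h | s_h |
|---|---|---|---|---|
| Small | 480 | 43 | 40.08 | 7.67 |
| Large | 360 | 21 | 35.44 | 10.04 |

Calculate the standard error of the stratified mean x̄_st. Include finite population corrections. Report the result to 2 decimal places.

V̂(x̄_st) = Σ W_h² (1 − n_h/N_h) s_h²/n_h, with W_h = N_h/N and N = 840:
  stratum Small: (480/840)²·(1 − 43/480)·7.67²/43 = 0.406711
  stratum Large: (360/840)²·(1 − 21/360)·10.04²/21 = 0.830217
V̂(x̄_st) = 1.23693
SE(x̄_st) = √1.23693 = 1.11217

SE(x̄_st) ≈ 1.11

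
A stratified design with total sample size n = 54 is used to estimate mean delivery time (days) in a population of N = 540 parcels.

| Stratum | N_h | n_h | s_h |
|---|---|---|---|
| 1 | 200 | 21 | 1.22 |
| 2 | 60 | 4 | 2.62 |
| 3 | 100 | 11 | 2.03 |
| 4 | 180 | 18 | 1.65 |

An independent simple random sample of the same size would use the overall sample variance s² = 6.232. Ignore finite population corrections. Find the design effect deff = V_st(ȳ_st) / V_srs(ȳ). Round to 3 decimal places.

deff ≈ 0.525

V̂(ȳ_st) = Σ W_h² s_h²/n_h, with W_h = N_h/N and N = 540:
  stratum 1: (200/540)²·1.22²/21 = 0.00972239
  stratum 2: (60/540)²·2.62²/4 = 0.0211864
  stratum 3: (100/540)²·2.03²/11 = 0.0128473
  stratum 4: (180/540)²·1.65²/18 = 0.0168056
V_st = 0.0605617
V_srs = s²/n = 6.232/54 = 0.115407
deff = V_st / V_srs = 0.0605617/0.115407 = 0.5248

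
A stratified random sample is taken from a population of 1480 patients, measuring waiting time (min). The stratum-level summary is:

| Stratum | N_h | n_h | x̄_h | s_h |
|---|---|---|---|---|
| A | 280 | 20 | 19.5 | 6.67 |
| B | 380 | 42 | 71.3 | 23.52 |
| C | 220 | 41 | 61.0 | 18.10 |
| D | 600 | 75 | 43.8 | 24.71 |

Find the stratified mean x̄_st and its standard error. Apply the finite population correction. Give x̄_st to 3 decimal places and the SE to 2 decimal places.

x̄_st ≈ 48.820, SE ≈ 1.47

x̄_st = Σ W_h x̄_h = (280·19.5 + 380·71.3 + 220·61.0 + 600·43.8)/1480 = 48.82027
V̂(x̄_st) = Σ W_h² (1 − n_h/N_h) s_h²/n_h, with W_h = N_h/N and N = 1480:
  stratum A: (280/1480)²·(1 − 20/280)·6.67²/20 = 0.0739315
  stratum B: (380/1480)²·(1 − 42/380)·23.52²/42 = 0.772329
  stratum C: (220/1480)²·(1 − 41/220)·18.10²/41 = 0.143657
  stratum D: (600/1480)²·(1 − 75/600)·24.71²/75 = 1.17077
V̂(x̄_st) = 2.16069
SE(x̄_st) = √2.16069 = 1.46993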